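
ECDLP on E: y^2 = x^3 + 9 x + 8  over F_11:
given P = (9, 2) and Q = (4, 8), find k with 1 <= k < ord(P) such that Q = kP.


Enumerate multiples of P until we hit Q = (4, 8):
  1P = (9, 2)
  2P = (2, 10)
  3P = (4, 8)
Match found at i = 3.

k = 3


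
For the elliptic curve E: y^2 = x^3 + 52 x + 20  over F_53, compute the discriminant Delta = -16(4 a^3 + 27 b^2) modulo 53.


4 a^3 + 27 b^2 = 4*52^3 + 27*20^2 = 562432 + 10800 = 573232
Delta = -16 * (573232) = -9171712
Delta mod 53 = 44

Delta = 44 (mod 53)


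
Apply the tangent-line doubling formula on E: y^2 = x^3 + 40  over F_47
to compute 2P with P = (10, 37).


Doubling: s = (3 x1^2 + a) / (2 y1)
s = (3*10^2 + 0) / (2*37) mod 47 = 32
x3 = s^2 - 2 x1 mod 47 = 32^2 - 2*10 = 17
y3 = s (x1 - x3) - y1 mod 47 = 32 * (10 - 17) - 37 = 21

2P = (17, 21)


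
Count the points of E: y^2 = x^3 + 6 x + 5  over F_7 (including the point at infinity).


For each x in F_7, count y with y^2 = x^3 + 6 x + 5 mod 7:
  x = 2: RHS = 4, y in [2, 5]  -> 2 point(s)
  x = 3: RHS = 1, y in [1, 6]  -> 2 point(s)
  x = 4: RHS = 2, y in [3, 4]  -> 2 point(s)
Affine points: 6. Add the point at infinity: total = 7.

#E(F_7) = 7


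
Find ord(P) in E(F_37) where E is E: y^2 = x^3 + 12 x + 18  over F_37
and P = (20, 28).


Compute successive multiples of P until we hit O:
  1P = (20, 28)
  2P = (25, 25)
  3P = (19, 1)
  4P = (24, 12)
  5P = (9, 2)
  6P = (9, 35)
  7P = (24, 25)
  8P = (19, 36)
  ... (continuing to 11P)
  11P = O

ord(P) = 11


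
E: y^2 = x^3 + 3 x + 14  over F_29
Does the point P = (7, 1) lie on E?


Check whether y^2 = x^3 + 3 x + 14 (mod 29) for (x, y) = (7, 1).
LHS: y^2 = 1^2 mod 29 = 1
RHS: x^3 + 3 x + 14 = 7^3 + 3*7 + 14 mod 29 = 1
LHS = RHS

Yes, on the curve


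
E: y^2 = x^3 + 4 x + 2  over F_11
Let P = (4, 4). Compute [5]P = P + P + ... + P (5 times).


k = 5 = 101_2 (binary, LSB first: 101)
Double-and-add from P = (4, 4):
  bit 0 = 1: acc = O + (4, 4) = (4, 4)
  bit 1 = 0: acc unchanged = (4, 4)
  bit 2 = 1: acc = (4, 4) + (4, 4) = (4, 7)

5P = (4, 7)


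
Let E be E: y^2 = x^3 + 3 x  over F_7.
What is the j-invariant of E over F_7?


Delta = -16(4 a^3 + 27 b^2) mod 7 = 1
-1728 * (4 a)^3 = -1728 * (4*3)^3 mod 7 = 6
j = 6 * 1^(-1) mod 7 = 6

j = 6 (mod 7)


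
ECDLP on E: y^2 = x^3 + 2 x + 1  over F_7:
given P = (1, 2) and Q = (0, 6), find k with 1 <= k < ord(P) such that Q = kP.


Enumerate multiples of P until we hit Q = (0, 6):
  1P = (1, 2)
  2P = (0, 1)
  3P = (0, 6)
Match found at i = 3.

k = 3


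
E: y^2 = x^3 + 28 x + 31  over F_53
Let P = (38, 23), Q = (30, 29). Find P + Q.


P != Q, so use the chord formula.
s = (y2 - y1) / (x2 - x1) = (6) / (45) mod 53 = 39
x3 = s^2 - x1 - x2 mod 53 = 39^2 - 38 - 30 = 22
y3 = s (x1 - x3) - y1 mod 53 = 39 * (38 - 22) - 23 = 18

P + Q = (22, 18)


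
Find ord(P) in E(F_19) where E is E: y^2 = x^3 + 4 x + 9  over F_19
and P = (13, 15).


Compute successive multiples of P until we hit O:
  1P = (13, 15)
  2P = (18, 17)
  3P = (14, 15)
  4P = (11, 4)
  5P = (11, 15)
  6P = (14, 4)
  7P = (18, 2)
  8P = (13, 4)
  ... (continuing to 9P)
  9P = O

ord(P) = 9


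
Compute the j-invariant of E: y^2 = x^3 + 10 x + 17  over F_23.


Delta = -16(4 a^3 + 27 b^2) mod 23 = 5
-1728 * (4 a)^3 = -1728 * (4*10)^3 mod 23 = 4
j = 4 * 5^(-1) mod 23 = 10

j = 10 (mod 23)


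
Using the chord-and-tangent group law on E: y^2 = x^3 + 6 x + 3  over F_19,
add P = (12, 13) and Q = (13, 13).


P != Q, so use the chord formula.
s = (y2 - y1) / (x2 - x1) = (0) / (1) mod 19 = 0
x3 = s^2 - x1 - x2 mod 19 = 0^2 - 12 - 13 = 13
y3 = s (x1 - x3) - y1 mod 19 = 0 * (12 - 13) - 13 = 6

P + Q = (13, 6)


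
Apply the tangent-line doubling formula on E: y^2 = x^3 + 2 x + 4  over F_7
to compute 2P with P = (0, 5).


Doubling: s = (3 x1^2 + a) / (2 y1)
s = (3*0^2 + 2) / (2*5) mod 7 = 3
x3 = s^2 - 2 x1 mod 7 = 3^2 - 2*0 = 2
y3 = s (x1 - x3) - y1 mod 7 = 3 * (0 - 2) - 5 = 3

2P = (2, 3)


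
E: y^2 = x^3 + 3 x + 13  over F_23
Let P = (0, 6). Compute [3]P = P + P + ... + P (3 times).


k = 3 = 11_2 (binary, LSB first: 11)
Double-and-add from P = (0, 6):
  bit 0 = 1: acc = O + (0, 6) = (0, 6)
  bit 1 = 1: acc = (0, 6) + (13, 8) = (22, 3)

3P = (22, 3)


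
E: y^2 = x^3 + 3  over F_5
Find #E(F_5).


For each x in F_5, count y with y^2 = x^3 + 0 x + 3 mod 5:
  x = 1: RHS = 4, y in [2, 3]  -> 2 point(s)
  x = 2: RHS = 1, y in [1, 4]  -> 2 point(s)
  x = 3: RHS = 0, y in [0]  -> 1 point(s)
Affine points: 5. Add the point at infinity: total = 6.

#E(F_5) = 6


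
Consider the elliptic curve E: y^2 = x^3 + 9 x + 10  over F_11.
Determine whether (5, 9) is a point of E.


Check whether y^2 = x^3 + 9 x + 10 (mod 11) for (x, y) = (5, 9).
LHS: y^2 = 9^2 mod 11 = 4
RHS: x^3 + 9 x + 10 = 5^3 + 9*5 + 10 mod 11 = 4
LHS = RHS

Yes, on the curve


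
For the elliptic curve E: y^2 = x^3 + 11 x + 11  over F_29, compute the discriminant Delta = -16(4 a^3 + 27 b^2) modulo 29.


4 a^3 + 27 b^2 = 4*11^3 + 27*11^2 = 5324 + 3267 = 8591
Delta = -16 * (8591) = -137456
Delta mod 29 = 4

Delta = 4 (mod 29)


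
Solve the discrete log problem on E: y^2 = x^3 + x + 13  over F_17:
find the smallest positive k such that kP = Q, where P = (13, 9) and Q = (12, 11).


Enumerate multiples of P until we hit Q = (12, 11):
  1P = (13, 9)
  2P = (12, 6)
  3P = (1, 10)
  4P = (1, 7)
  5P = (12, 11)
Match found at i = 5.

k = 5


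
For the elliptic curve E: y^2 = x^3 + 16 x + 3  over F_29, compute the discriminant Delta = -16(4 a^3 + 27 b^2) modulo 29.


4 a^3 + 27 b^2 = 4*16^3 + 27*3^2 = 16384 + 243 = 16627
Delta = -16 * (16627) = -266032
Delta mod 29 = 14

Delta = 14 (mod 29)


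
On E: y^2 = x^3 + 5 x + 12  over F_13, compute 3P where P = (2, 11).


k = 3 = 11_2 (binary, LSB first: 11)
Double-and-add from P = (2, 11):
  bit 0 = 1: acc = O + (2, 11) = (2, 11)
  bit 1 = 1: acc = (2, 11) + (10, 10) = (0, 5)

3P = (0, 5)


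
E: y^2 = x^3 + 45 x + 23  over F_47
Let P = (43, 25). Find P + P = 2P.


Doubling: s = (3 x1^2 + a) / (2 y1)
s = (3*43^2 + 45) / (2*25) mod 47 = 31
x3 = s^2 - 2 x1 mod 47 = 31^2 - 2*43 = 29
y3 = s (x1 - x3) - y1 mod 47 = 31 * (43 - 29) - 25 = 33

2P = (29, 33)


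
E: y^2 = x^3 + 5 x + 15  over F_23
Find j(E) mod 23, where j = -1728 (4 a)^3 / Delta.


Delta = -16(4 a^3 + 27 b^2) mod 23 = 2
-1728 * (4 a)^3 = -1728 * (4*5)^3 mod 23 = 12
j = 12 * 2^(-1) mod 23 = 6

j = 6 (mod 23)


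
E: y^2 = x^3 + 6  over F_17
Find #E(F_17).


For each x in F_17, count y with y^2 = x^3 + 0 x + 6 mod 17:
  x = 3: RHS = 16, y in [4, 13]  -> 2 point(s)
  x = 4: RHS = 2, y in [6, 11]  -> 2 point(s)
  x = 6: RHS = 1, y in [1, 16]  -> 2 point(s)
  x = 7: RHS = 9, y in [3, 14]  -> 2 point(s)
  x = 8: RHS = 8, y in [5, 12]  -> 2 point(s)
  x = 9: RHS = 4, y in [2, 15]  -> 2 point(s)
  x = 12: RHS = 0, y in [0]  -> 1 point(s)
  x = 14: RHS = 13, y in [8, 9]  -> 2 point(s)
  x = 15: RHS = 15, y in [7, 10]  -> 2 point(s)
Affine points: 17. Add the point at infinity: total = 18.

#E(F_17) = 18


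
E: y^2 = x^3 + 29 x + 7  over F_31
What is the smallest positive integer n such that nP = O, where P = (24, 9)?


Compute successive multiples of P until we hit O:
  1P = (24, 9)
  2P = (30, 15)
  3P = (9, 6)
  4P = (3, 20)
  5P = (8, 21)
  6P = (17, 9)
  7P = (21, 22)
  8P = (22, 3)
  ... (continuing to 20P)
  20P = O

ord(P) = 20


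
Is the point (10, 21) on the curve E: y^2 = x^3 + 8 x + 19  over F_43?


Check whether y^2 = x^3 + 8 x + 19 (mod 43) for (x, y) = (10, 21).
LHS: y^2 = 21^2 mod 43 = 11
RHS: x^3 + 8 x + 19 = 10^3 + 8*10 + 19 mod 43 = 24
LHS != RHS

No, not on the curve


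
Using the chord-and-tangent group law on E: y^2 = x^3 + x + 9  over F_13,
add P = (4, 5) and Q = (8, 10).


P != Q, so use the chord formula.
s = (y2 - y1) / (x2 - x1) = (5) / (4) mod 13 = 11
x3 = s^2 - x1 - x2 mod 13 = 11^2 - 4 - 8 = 5
y3 = s (x1 - x3) - y1 mod 13 = 11 * (4 - 5) - 5 = 10

P + Q = (5, 10)


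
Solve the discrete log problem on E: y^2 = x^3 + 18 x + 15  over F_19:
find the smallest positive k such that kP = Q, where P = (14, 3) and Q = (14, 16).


Enumerate multiples of P until we hit Q = (14, 16):
  1P = (14, 3)
  2P = (8, 14)
  3P = (3, 18)
  4P = (7, 3)
  5P = (17, 16)
  6P = (11, 10)
  7P = (10, 13)
  8P = (6, 15)
  9P = (6, 4)
  10P = (10, 6)
  11P = (11, 9)
  12P = (17, 3)
  13P = (7, 16)
  14P = (3, 1)
  15P = (8, 5)
  16P = (14, 16)
Match found at i = 16.

k = 16


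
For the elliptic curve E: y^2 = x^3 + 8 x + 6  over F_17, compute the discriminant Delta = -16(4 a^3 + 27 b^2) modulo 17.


4 a^3 + 27 b^2 = 4*8^3 + 27*6^2 = 2048 + 972 = 3020
Delta = -16 * (3020) = -48320
Delta mod 17 = 11

Delta = 11 (mod 17)


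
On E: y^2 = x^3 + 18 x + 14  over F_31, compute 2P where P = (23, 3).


Doubling: s = (3 x1^2 + a) / (2 y1)
s = (3*23^2 + 18) / (2*3) mod 31 = 4
x3 = s^2 - 2 x1 mod 31 = 4^2 - 2*23 = 1
y3 = s (x1 - x3) - y1 mod 31 = 4 * (23 - 1) - 3 = 23

2P = (1, 23)


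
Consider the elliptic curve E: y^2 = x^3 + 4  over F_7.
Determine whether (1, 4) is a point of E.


Check whether y^2 = x^3 + 0 x + 4 (mod 7) for (x, y) = (1, 4).
LHS: y^2 = 4^2 mod 7 = 2
RHS: x^3 + 0 x + 4 = 1^3 + 0*1 + 4 mod 7 = 5
LHS != RHS

No, not on the curve


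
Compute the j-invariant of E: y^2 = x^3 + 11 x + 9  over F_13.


Delta = -16(4 a^3 + 27 b^2) mod 13 = 9
-1728 * (4 a)^3 = -1728 * (4*11)^3 mod 13 = 8
j = 8 * 9^(-1) mod 13 = 11

j = 11 (mod 13)


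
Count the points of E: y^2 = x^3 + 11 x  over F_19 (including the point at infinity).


For each x in F_19, count y with y^2 = x^3 + 11 x + 0 mod 19:
  x = 0: RHS = 0, y in [0]  -> 1 point(s)
  x = 2: RHS = 11, y in [7, 12]  -> 2 point(s)
  x = 5: RHS = 9, y in [3, 16]  -> 2 point(s)
  x = 6: RHS = 16, y in [4, 15]  -> 2 point(s)
  x = 8: RHS = 11, y in [7, 12]  -> 2 point(s)
  x = 9: RHS = 11, y in [7, 12]  -> 2 point(s)
  x = 12: RHS = 17, y in [6, 13]  -> 2 point(s)
  x = 15: RHS = 6, y in [5, 14]  -> 2 point(s)
  x = 16: RHS = 16, y in [4, 15]  -> 2 point(s)
  x = 18: RHS = 7, y in [8, 11]  -> 2 point(s)
Affine points: 19. Add the point at infinity: total = 20.

#E(F_19) = 20


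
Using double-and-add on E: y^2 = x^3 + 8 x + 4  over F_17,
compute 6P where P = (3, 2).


k = 6 = 110_2 (binary, LSB first: 011)
Double-and-add from P = (3, 2):
  bit 0 = 0: acc unchanged = O
  bit 1 = 1: acc = O + (10, 9) = (10, 9)
  bit 2 = 1: acc = (10, 9) + (1, 9) = (6, 8)

6P = (6, 8)


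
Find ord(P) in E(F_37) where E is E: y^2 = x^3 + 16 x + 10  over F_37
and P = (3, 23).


Compute successive multiples of P until we hit O:
  1P = (3, 23)
  2P = (15, 6)
  3P = (30, 6)
  4P = (8, 24)
  5P = (29, 31)
  6P = (4, 8)
  7P = (33, 20)
  8P = (11, 0)
  ... (continuing to 16P)
  16P = O

ord(P) = 16


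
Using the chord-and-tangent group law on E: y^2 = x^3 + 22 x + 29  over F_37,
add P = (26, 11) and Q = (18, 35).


P != Q, so use the chord formula.
s = (y2 - y1) / (x2 - x1) = (24) / (29) mod 37 = 34
x3 = s^2 - x1 - x2 mod 37 = 34^2 - 26 - 18 = 2
y3 = s (x1 - x3) - y1 mod 37 = 34 * (26 - 2) - 11 = 28

P + Q = (2, 28)


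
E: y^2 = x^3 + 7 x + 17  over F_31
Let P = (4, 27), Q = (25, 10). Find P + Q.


P != Q, so use the chord formula.
s = (y2 - y1) / (x2 - x1) = (14) / (21) mod 31 = 11
x3 = s^2 - x1 - x2 mod 31 = 11^2 - 4 - 25 = 30
y3 = s (x1 - x3) - y1 mod 31 = 11 * (4 - 30) - 27 = 28

P + Q = (30, 28)


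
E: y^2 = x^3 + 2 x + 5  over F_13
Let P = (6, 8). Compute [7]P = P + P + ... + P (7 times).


k = 7 = 111_2 (binary, LSB first: 111)
Double-and-add from P = (6, 8):
  bit 0 = 1: acc = O + (6, 8) = (6, 8)
  bit 1 = 1: acc = (6, 8) + (5, 7) = (3, 8)
  bit 2 = 1: acc = (3, 8) + (4, 5) = (2, 2)

7P = (2, 2)


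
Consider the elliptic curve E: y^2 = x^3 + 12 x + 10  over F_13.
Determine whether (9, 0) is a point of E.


Check whether y^2 = x^3 + 12 x + 10 (mod 13) for (x, y) = (9, 0).
LHS: y^2 = 0^2 mod 13 = 0
RHS: x^3 + 12 x + 10 = 9^3 + 12*9 + 10 mod 13 = 2
LHS != RHS

No, not on the curve


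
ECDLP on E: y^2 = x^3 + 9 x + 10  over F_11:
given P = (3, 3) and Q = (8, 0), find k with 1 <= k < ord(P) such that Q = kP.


Enumerate multiples of P until we hit Q = (8, 0):
  1P = (3, 3)
  2P = (8, 0)
Match found at i = 2.

k = 2


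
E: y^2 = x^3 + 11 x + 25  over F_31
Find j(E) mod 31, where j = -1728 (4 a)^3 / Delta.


Delta = -16(4 a^3 + 27 b^2) mod 31 = 14
-1728 * (4 a)^3 = -1728 * (4*11)^3 mod 31 = 30
j = 30 * 14^(-1) mod 31 = 11

j = 11 (mod 31)


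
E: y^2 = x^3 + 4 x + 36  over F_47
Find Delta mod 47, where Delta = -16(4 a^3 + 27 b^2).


4 a^3 + 27 b^2 = 4*4^3 + 27*36^2 = 256 + 34992 = 35248
Delta = -16 * (35248) = -563968
Delta mod 47 = 32

Delta = 32 (mod 47)


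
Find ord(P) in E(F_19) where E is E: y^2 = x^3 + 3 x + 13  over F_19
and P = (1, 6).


Compute successive multiples of P until we hit O:
  1P = (1, 6)
  2P = (3, 12)
  3P = (5, 1)
  4P = (11, 16)
  5P = (8, 6)
  6P = (10, 13)
  7P = (14, 5)
  8P = (13, 11)
  ... (continuing to 24P)
  24P = O

ord(P) = 24


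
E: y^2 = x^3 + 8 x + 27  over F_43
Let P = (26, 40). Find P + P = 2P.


Doubling: s = (3 x1^2 + a) / (2 y1)
s = (3*26^2 + 8) / (2*40) mod 43 = 19
x3 = s^2 - 2 x1 mod 43 = 19^2 - 2*26 = 8
y3 = s (x1 - x3) - y1 mod 43 = 19 * (26 - 8) - 40 = 1

2P = (8, 1)


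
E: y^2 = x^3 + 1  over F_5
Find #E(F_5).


For each x in F_5, count y with y^2 = x^3 + 0 x + 1 mod 5:
  x = 0: RHS = 1, y in [1, 4]  -> 2 point(s)
  x = 2: RHS = 4, y in [2, 3]  -> 2 point(s)
  x = 4: RHS = 0, y in [0]  -> 1 point(s)
Affine points: 5. Add the point at infinity: total = 6.

#E(F_5) = 6


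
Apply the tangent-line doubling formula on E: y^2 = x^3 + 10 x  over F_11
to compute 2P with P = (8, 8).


Doubling: s = (3 x1^2 + a) / (2 y1)
s = (3*8^2 + 10) / (2*8) mod 11 = 3
x3 = s^2 - 2 x1 mod 11 = 3^2 - 2*8 = 4
y3 = s (x1 - x3) - y1 mod 11 = 3 * (8 - 4) - 8 = 4

2P = (4, 4)


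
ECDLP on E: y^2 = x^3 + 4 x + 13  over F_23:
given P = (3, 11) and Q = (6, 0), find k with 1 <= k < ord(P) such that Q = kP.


Enumerate multiples of P until we hit Q = (6, 0):
  1P = (3, 11)
  2P = (12, 15)
  3P = (17, 16)
  4P = (7, 4)
  5P = (6, 0)
Match found at i = 5.

k = 5


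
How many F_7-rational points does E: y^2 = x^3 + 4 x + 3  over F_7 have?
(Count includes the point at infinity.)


For each x in F_7, count y with y^2 = x^3 + 4 x + 3 mod 7:
  x = 1: RHS = 1, y in [1, 6]  -> 2 point(s)
  x = 3: RHS = 0, y in [0]  -> 1 point(s)
  x = 5: RHS = 1, y in [1, 6]  -> 2 point(s)
Affine points: 5. Add the point at infinity: total = 6.

#E(F_7) = 6


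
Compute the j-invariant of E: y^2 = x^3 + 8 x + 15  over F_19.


Delta = -16(4 a^3 + 27 b^2) mod 19 = 11
-1728 * (4 a)^3 = -1728 * (4*8)^3 mod 19 = 12
j = 12 * 11^(-1) mod 19 = 8

j = 8 (mod 19)


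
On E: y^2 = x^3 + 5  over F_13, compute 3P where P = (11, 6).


k = 3 = 11_2 (binary, LSB first: 11)
Double-and-add from P = (11, 6):
  bit 0 = 1: acc = O + (11, 6) = (11, 6)
  bit 1 = 1: acc = (11, 6) + (5, 0) = (11, 7)

3P = (11, 7)


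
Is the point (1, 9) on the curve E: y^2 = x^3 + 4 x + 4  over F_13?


Check whether y^2 = x^3 + 4 x + 4 (mod 13) for (x, y) = (1, 9).
LHS: y^2 = 9^2 mod 13 = 3
RHS: x^3 + 4 x + 4 = 1^3 + 4*1 + 4 mod 13 = 9
LHS != RHS

No, not on the curve


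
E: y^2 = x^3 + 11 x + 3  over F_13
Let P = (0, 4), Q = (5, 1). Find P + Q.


P != Q, so use the chord formula.
s = (y2 - y1) / (x2 - x1) = (10) / (5) mod 13 = 2
x3 = s^2 - x1 - x2 mod 13 = 2^2 - 0 - 5 = 12
y3 = s (x1 - x3) - y1 mod 13 = 2 * (0 - 12) - 4 = 11

P + Q = (12, 11)


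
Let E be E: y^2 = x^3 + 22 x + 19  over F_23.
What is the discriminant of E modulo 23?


4 a^3 + 27 b^2 = 4*22^3 + 27*19^2 = 42592 + 9747 = 52339
Delta = -16 * (52339) = -837424
Delta mod 23 = 6

Delta = 6 (mod 23)


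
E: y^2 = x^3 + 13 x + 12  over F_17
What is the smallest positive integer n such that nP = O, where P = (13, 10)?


Compute successive multiples of P until we hit O:
  1P = (13, 10)
  2P = (4, 3)
  3P = (9, 12)
  4P = (8, 13)
  5P = (12, 3)
  6P = (7, 15)
  7P = (1, 14)
  8P = (5, 10)
  ... (continuing to 20P)
  20P = O

ord(P) = 20


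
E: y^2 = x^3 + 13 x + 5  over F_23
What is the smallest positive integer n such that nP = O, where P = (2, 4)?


Compute successive multiples of P until we hit O:
  1P = (2, 4)
  2P = (9, 0)
  3P = (2, 19)
  4P = O

ord(P) = 4


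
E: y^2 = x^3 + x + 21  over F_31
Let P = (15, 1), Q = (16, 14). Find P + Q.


P != Q, so use the chord formula.
s = (y2 - y1) / (x2 - x1) = (13) / (1) mod 31 = 13
x3 = s^2 - x1 - x2 mod 31 = 13^2 - 15 - 16 = 14
y3 = s (x1 - x3) - y1 mod 31 = 13 * (15 - 14) - 1 = 12

P + Q = (14, 12)


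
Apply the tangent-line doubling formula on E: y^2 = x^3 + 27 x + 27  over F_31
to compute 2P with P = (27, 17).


Doubling: s = (3 x1^2 + a) / (2 y1)
s = (3*27^2 + 27) / (2*17) mod 31 = 25
x3 = s^2 - 2 x1 mod 31 = 25^2 - 2*27 = 13
y3 = s (x1 - x3) - y1 mod 31 = 25 * (27 - 13) - 17 = 23

2P = (13, 23)


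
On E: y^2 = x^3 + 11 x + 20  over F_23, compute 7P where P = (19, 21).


k = 7 = 111_2 (binary, LSB first: 111)
Double-and-add from P = (19, 21):
  bit 0 = 1: acc = O + (19, 21) = (19, 21)
  bit 1 = 1: acc = (19, 21) + (20, 11) = (15, 8)
  bit 2 = 1: acc = (15, 8) + (1, 3) = (11, 0)

7P = (11, 0)


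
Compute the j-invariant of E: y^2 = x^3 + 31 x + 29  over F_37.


Delta = -16(4 a^3 + 27 b^2) mod 37 = 14
-1728 * (4 a)^3 = -1728 * (4*31)^3 mod 37 = 6
j = 6 * 14^(-1) mod 37 = 11

j = 11 (mod 37)


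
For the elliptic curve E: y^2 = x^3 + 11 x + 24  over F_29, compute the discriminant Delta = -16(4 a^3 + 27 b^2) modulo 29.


4 a^3 + 27 b^2 = 4*11^3 + 27*24^2 = 5324 + 15552 = 20876
Delta = -16 * (20876) = -334016
Delta mod 29 = 6

Delta = 6 (mod 29)


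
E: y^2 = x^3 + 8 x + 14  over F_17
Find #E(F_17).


For each x in F_17, count y with y^2 = x^3 + 8 x + 14 mod 17:
  x = 2: RHS = 4, y in [2, 15]  -> 2 point(s)
  x = 4: RHS = 8, y in [5, 12]  -> 2 point(s)
  x = 5: RHS = 9, y in [3, 14]  -> 2 point(s)
  x = 9: RHS = 16, y in [4, 13]  -> 2 point(s)
  x = 12: RHS = 2, y in [6, 11]  -> 2 point(s)
Affine points: 10. Add the point at infinity: total = 11.

#E(F_17) = 11


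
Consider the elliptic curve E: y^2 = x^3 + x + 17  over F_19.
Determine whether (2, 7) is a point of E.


Check whether y^2 = x^3 + 1 x + 17 (mod 19) for (x, y) = (2, 7).
LHS: y^2 = 7^2 mod 19 = 11
RHS: x^3 + 1 x + 17 = 2^3 + 1*2 + 17 mod 19 = 8
LHS != RHS

No, not on the curve


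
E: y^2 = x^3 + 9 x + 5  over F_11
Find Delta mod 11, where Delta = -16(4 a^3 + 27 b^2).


4 a^3 + 27 b^2 = 4*9^3 + 27*5^2 = 2916 + 675 = 3591
Delta = -16 * (3591) = -57456
Delta mod 11 = 8

Delta = 8 (mod 11)


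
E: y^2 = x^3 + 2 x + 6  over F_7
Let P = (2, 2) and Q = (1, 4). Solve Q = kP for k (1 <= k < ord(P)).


Enumerate multiples of P until we hit Q = (1, 4):
  1P = (2, 2)
  2P = (3, 5)
  3P = (4, 6)
  4P = (5, 6)
  5P = (1, 4)
Match found at i = 5.

k = 5


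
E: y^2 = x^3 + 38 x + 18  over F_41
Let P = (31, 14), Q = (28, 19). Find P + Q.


P != Q, so use the chord formula.
s = (y2 - y1) / (x2 - x1) = (5) / (38) mod 41 = 12
x3 = s^2 - x1 - x2 mod 41 = 12^2 - 31 - 28 = 3
y3 = s (x1 - x3) - y1 mod 41 = 12 * (31 - 3) - 14 = 35

P + Q = (3, 35)


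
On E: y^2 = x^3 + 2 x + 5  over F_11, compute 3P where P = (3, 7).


k = 3 = 11_2 (binary, LSB first: 11)
Double-and-add from P = (3, 7):
  bit 0 = 1: acc = O + (3, 7) = (3, 7)
  bit 1 = 1: acc = (3, 7) + (8, 7) = (0, 4)

3P = (0, 4)


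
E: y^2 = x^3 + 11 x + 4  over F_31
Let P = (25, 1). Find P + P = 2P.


Doubling: s = (3 x1^2 + a) / (2 y1)
s = (3*25^2 + 11) / (2*1) mod 31 = 13
x3 = s^2 - 2 x1 mod 31 = 13^2 - 2*25 = 26
y3 = s (x1 - x3) - y1 mod 31 = 13 * (25 - 26) - 1 = 17

2P = (26, 17)


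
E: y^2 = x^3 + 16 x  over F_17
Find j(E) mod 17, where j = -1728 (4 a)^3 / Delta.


Delta = -16(4 a^3 + 27 b^2) mod 17 = 13
-1728 * (4 a)^3 = -1728 * (4*16)^3 mod 17 = 7
j = 7 * 13^(-1) mod 17 = 11

j = 11 (mod 17)


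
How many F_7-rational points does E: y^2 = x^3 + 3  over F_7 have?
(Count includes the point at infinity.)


For each x in F_7, count y with y^2 = x^3 + 0 x + 3 mod 7:
  x = 1: RHS = 4, y in [2, 5]  -> 2 point(s)
  x = 2: RHS = 4, y in [2, 5]  -> 2 point(s)
  x = 3: RHS = 2, y in [3, 4]  -> 2 point(s)
  x = 4: RHS = 4, y in [2, 5]  -> 2 point(s)
  x = 5: RHS = 2, y in [3, 4]  -> 2 point(s)
  x = 6: RHS = 2, y in [3, 4]  -> 2 point(s)
Affine points: 12. Add the point at infinity: total = 13.

#E(F_7) = 13


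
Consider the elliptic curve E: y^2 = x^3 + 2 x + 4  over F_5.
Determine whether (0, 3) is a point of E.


Check whether y^2 = x^3 + 2 x + 4 (mod 5) for (x, y) = (0, 3).
LHS: y^2 = 3^2 mod 5 = 4
RHS: x^3 + 2 x + 4 = 0^3 + 2*0 + 4 mod 5 = 4
LHS = RHS

Yes, on the curve


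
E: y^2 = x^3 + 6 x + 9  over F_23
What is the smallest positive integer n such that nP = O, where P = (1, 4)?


Compute successive multiples of P until we hit O:
  1P = (1, 4)
  2P = (14, 13)
  3P = (21, 14)
  4P = (7, 16)
  5P = (19, 6)
  6P = (5, 16)
  7P = (3, 13)
  8P = (22, 5)
  ... (continuing to 27P)
  27P = O

ord(P) = 27


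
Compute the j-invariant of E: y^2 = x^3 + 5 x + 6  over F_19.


Delta = -16(4 a^3 + 27 b^2) mod 19 = 8
-1728 * (4 a)^3 = -1728 * (4*5)^3 mod 19 = 1
j = 1 * 8^(-1) mod 19 = 12

j = 12 (mod 19)


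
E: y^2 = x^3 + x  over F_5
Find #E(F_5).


For each x in F_5, count y with y^2 = x^3 + 1 x + 0 mod 5:
  x = 0: RHS = 0, y in [0]  -> 1 point(s)
  x = 2: RHS = 0, y in [0]  -> 1 point(s)
  x = 3: RHS = 0, y in [0]  -> 1 point(s)
Affine points: 3. Add the point at infinity: total = 4.

#E(F_5) = 4


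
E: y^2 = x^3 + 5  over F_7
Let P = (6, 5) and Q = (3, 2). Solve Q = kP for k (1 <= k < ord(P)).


Enumerate multiples of P until we hit Q = (3, 2):
  1P = (6, 5)
  2P = (3, 5)
  3P = (5, 2)
  4P = (5, 5)
  5P = (3, 2)
Match found at i = 5.

k = 5


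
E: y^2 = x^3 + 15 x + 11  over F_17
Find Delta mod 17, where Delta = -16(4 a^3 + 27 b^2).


4 a^3 + 27 b^2 = 4*15^3 + 27*11^2 = 13500 + 3267 = 16767
Delta = -16 * (16767) = -268272
Delta mod 17 = 5

Delta = 5 (mod 17)


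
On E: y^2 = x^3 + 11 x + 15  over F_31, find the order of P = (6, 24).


Compute successive multiples of P until we hit O:
  1P = (6, 24)
  2P = (6, 7)
  3P = O

ord(P) = 3


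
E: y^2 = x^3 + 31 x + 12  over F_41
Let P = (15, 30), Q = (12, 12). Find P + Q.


P != Q, so use the chord formula.
s = (y2 - y1) / (x2 - x1) = (23) / (38) mod 41 = 6
x3 = s^2 - x1 - x2 mod 41 = 6^2 - 15 - 12 = 9
y3 = s (x1 - x3) - y1 mod 41 = 6 * (15 - 9) - 30 = 6

P + Q = (9, 6)


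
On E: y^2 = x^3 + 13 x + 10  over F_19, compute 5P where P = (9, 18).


k = 5 = 101_2 (binary, LSB first: 101)
Double-and-add from P = (9, 18):
  bit 0 = 1: acc = O + (9, 18) = (9, 18)
  bit 1 = 0: acc unchanged = (9, 18)
  bit 2 = 1: acc = (9, 18) + (10, 0) = (1, 9)

5P = (1, 9)


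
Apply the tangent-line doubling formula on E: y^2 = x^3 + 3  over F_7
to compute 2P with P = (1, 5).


Doubling: s = (3 x1^2 + a) / (2 y1)
s = (3*1^2 + 0) / (2*5) mod 7 = 1
x3 = s^2 - 2 x1 mod 7 = 1^2 - 2*1 = 6
y3 = s (x1 - x3) - y1 mod 7 = 1 * (1 - 6) - 5 = 4

2P = (6, 4)


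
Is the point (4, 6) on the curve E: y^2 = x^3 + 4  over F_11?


Check whether y^2 = x^3 + 0 x + 4 (mod 11) for (x, y) = (4, 6).
LHS: y^2 = 6^2 mod 11 = 3
RHS: x^3 + 0 x + 4 = 4^3 + 0*4 + 4 mod 11 = 2
LHS != RHS

No, not on the curve


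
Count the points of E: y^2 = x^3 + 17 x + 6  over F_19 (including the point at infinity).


For each x in F_19, count y with y^2 = x^3 + 17 x + 6 mod 19:
  x = 0: RHS = 6, y in [5, 14]  -> 2 point(s)
  x = 1: RHS = 5, y in [9, 10]  -> 2 point(s)
  x = 4: RHS = 5, y in [9, 10]  -> 2 point(s)
  x = 5: RHS = 7, y in [8, 11]  -> 2 point(s)
  x = 6: RHS = 1, y in [1, 18]  -> 2 point(s)
  x = 10: RHS = 17, y in [6, 13]  -> 2 point(s)
  x = 11: RHS = 4, y in [2, 17]  -> 2 point(s)
  x = 12: RHS = 0, y in [0]  -> 1 point(s)
  x = 13: RHS = 11, y in [7, 12]  -> 2 point(s)
  x = 14: RHS = 5, y in [9, 10]  -> 2 point(s)
  x = 15: RHS = 7, y in [8, 11]  -> 2 point(s)
  x = 16: RHS = 4, y in [2, 17]  -> 2 point(s)
  x = 18: RHS = 7, y in [8, 11]  -> 2 point(s)
Affine points: 25. Add the point at infinity: total = 26.

#E(F_19) = 26


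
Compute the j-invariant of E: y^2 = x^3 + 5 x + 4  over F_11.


Delta = -16(4 a^3 + 27 b^2) mod 11 = 4
-1728 * (4 a)^3 = -1728 * (4*5)^3 mod 11 = 8
j = 8 * 4^(-1) mod 11 = 2

j = 2 (mod 11)


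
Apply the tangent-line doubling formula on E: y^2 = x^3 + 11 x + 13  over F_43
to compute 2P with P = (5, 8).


Doubling: s = (3 x1^2 + a) / (2 y1)
s = (3*5^2 + 11) / (2*8) mod 43 = 0
x3 = s^2 - 2 x1 mod 43 = 0^2 - 2*5 = 33
y3 = s (x1 - x3) - y1 mod 43 = 0 * (5 - 33) - 8 = 35

2P = (33, 35)


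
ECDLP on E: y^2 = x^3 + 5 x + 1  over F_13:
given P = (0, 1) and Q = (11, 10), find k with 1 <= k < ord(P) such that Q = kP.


Enumerate multiples of P until we hit Q = (11, 10):
  1P = (0, 1)
  2P = (3, 11)
  3P = (11, 10)
Match found at i = 3.

k = 3


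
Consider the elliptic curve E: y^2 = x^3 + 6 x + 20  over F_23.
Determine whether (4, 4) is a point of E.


Check whether y^2 = x^3 + 6 x + 20 (mod 23) for (x, y) = (4, 4).
LHS: y^2 = 4^2 mod 23 = 16
RHS: x^3 + 6 x + 20 = 4^3 + 6*4 + 20 mod 23 = 16
LHS = RHS

Yes, on the curve


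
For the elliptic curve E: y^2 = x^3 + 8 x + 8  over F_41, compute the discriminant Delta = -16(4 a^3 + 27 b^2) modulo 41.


4 a^3 + 27 b^2 = 4*8^3 + 27*8^2 = 2048 + 1728 = 3776
Delta = -16 * (3776) = -60416
Delta mod 41 = 18

Delta = 18 (mod 41)


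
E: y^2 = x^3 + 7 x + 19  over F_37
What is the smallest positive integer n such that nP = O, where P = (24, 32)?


Compute successive multiples of P until we hit O:
  1P = (24, 32)
  2P = (1, 29)
  3P = (33, 36)
  4P = (14, 30)
  5P = (2, 2)
  6P = (15, 24)
  7P = (23, 10)
  8P = (30, 21)
  ... (continuing to 38P)
  38P = O

ord(P) = 38


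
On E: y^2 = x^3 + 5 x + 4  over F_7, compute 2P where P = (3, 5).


k = 2 = 10_2 (binary, LSB first: 01)
Double-and-add from P = (3, 5):
  bit 0 = 0: acc unchanged = O
  bit 1 = 1: acc = O + (2, 1) = (2, 1)

2P = (2, 1)


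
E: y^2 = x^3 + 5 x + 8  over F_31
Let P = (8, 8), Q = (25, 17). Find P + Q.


P != Q, so use the chord formula.
s = (y2 - y1) / (x2 - x1) = (9) / (17) mod 31 = 6
x3 = s^2 - x1 - x2 mod 31 = 6^2 - 8 - 25 = 3
y3 = s (x1 - x3) - y1 mod 31 = 6 * (8 - 3) - 8 = 22

P + Q = (3, 22)


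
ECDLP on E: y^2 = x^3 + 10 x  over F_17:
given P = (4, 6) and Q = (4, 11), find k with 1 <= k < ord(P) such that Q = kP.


Enumerate multiples of P until we hit Q = (4, 11):
  1P = (4, 6)
  2P = (13, 10)
  3P = (13, 7)
  4P = (4, 11)
Match found at i = 4.

k = 4


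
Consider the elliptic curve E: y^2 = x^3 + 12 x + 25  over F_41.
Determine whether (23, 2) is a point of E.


Check whether y^2 = x^3 + 12 x + 25 (mod 41) for (x, y) = (23, 2).
LHS: y^2 = 2^2 mod 41 = 4
RHS: x^3 + 12 x + 25 = 23^3 + 12*23 + 25 mod 41 = 4
LHS = RHS

Yes, on the curve


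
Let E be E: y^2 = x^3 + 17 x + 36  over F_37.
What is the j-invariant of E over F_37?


Delta = -16(4 a^3 + 27 b^2) mod 37 = 6
-1728 * (4 a)^3 = -1728 * (4*17)^3 mod 37 = 29
j = 29 * 6^(-1) mod 37 = 11

j = 11 (mod 37)


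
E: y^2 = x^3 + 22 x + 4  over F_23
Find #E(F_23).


For each x in F_23, count y with y^2 = x^3 + 22 x + 4 mod 23:
  x = 0: RHS = 4, y in [2, 21]  -> 2 point(s)
  x = 1: RHS = 4, y in [2, 21]  -> 2 point(s)
  x = 4: RHS = 18, y in [8, 15]  -> 2 point(s)
  x = 5: RHS = 9, y in [3, 20]  -> 2 point(s)
  x = 7: RHS = 18, y in [8, 15]  -> 2 point(s)
  x = 8: RHS = 2, y in [5, 18]  -> 2 point(s)
  x = 11: RHS = 13, y in [6, 17]  -> 2 point(s)
  x = 12: RHS = 18, y in [8, 15]  -> 2 point(s)
  x = 13: RHS = 3, y in [7, 16]  -> 2 point(s)
  x = 15: RHS = 6, y in [11, 12]  -> 2 point(s)
  x = 16: RHS = 13, y in [6, 17]  -> 2 point(s)
  x = 17: RHS = 1, y in [1, 22]  -> 2 point(s)
  x = 19: RHS = 13, y in [6, 17]  -> 2 point(s)
  x = 20: RHS = 3, y in [7, 16]  -> 2 point(s)
  x = 22: RHS = 4, y in [2, 21]  -> 2 point(s)
Affine points: 30. Add the point at infinity: total = 31.

#E(F_23) = 31


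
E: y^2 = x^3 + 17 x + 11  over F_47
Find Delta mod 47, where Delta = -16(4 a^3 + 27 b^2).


4 a^3 + 27 b^2 = 4*17^3 + 27*11^2 = 19652 + 3267 = 22919
Delta = -16 * (22919) = -366704
Delta mod 47 = 37

Delta = 37 (mod 47)


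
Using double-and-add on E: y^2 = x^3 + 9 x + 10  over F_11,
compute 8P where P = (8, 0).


k = 8 = 1000_2 (binary, LSB first: 0001)
Double-and-add from P = (8, 0):
  bit 0 = 0: acc unchanged = O
  bit 1 = 0: acc unchanged = O
  bit 2 = 0: acc unchanged = O
  bit 3 = 1: acc = O + O = O

8P = O


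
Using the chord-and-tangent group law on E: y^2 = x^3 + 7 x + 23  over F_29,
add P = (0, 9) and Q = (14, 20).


P != Q, so use the chord formula.
s = (y2 - y1) / (x2 - x1) = (11) / (14) mod 29 = 7
x3 = s^2 - x1 - x2 mod 29 = 7^2 - 0 - 14 = 6
y3 = s (x1 - x3) - y1 mod 29 = 7 * (0 - 6) - 9 = 7

P + Q = (6, 7)


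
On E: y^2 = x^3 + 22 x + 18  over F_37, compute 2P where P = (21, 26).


Doubling: s = (3 x1^2 + a) / (2 y1)
s = (3*21^2 + 22) / (2*26) mod 37 = 28
x3 = s^2 - 2 x1 mod 37 = 28^2 - 2*21 = 2
y3 = s (x1 - x3) - y1 mod 37 = 28 * (21 - 2) - 26 = 25

2P = (2, 25)


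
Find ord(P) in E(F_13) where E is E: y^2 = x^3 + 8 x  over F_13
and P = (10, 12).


Compute successive multiples of P until we hit O:
  1P = (10, 12)
  2P = (10, 1)
  3P = O

ord(P) = 3


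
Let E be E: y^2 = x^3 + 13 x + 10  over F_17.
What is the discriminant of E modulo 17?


4 a^3 + 27 b^2 = 4*13^3 + 27*10^2 = 8788 + 2700 = 11488
Delta = -16 * (11488) = -183808
Delta mod 17 = 13

Delta = 13 (mod 17)


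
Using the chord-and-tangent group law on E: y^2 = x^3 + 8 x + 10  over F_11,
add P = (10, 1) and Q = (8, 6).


P != Q, so use the chord formula.
s = (y2 - y1) / (x2 - x1) = (5) / (9) mod 11 = 3
x3 = s^2 - x1 - x2 mod 11 = 3^2 - 10 - 8 = 2
y3 = s (x1 - x3) - y1 mod 11 = 3 * (10 - 2) - 1 = 1

P + Q = (2, 1)


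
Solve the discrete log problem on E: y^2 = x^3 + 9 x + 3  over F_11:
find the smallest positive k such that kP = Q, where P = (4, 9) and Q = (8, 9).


Enumerate multiples of P until we hit Q = (8, 9):
  1P = (4, 9)
  2P = (6, 3)
  3P = (10, 9)
  4P = (8, 2)
  5P = (0, 6)
  6P = (0, 5)
  7P = (8, 9)
Match found at i = 7.

k = 7


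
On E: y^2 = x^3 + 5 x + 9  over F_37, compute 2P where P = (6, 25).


Doubling: s = (3 x1^2 + a) / (2 y1)
s = (3*6^2 + 5) / (2*25) mod 37 = 3
x3 = s^2 - 2 x1 mod 37 = 3^2 - 2*6 = 34
y3 = s (x1 - x3) - y1 mod 37 = 3 * (6 - 34) - 25 = 2

2P = (34, 2)


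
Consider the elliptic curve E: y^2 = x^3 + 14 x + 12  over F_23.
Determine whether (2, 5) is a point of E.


Check whether y^2 = x^3 + 14 x + 12 (mod 23) for (x, y) = (2, 5).
LHS: y^2 = 5^2 mod 23 = 2
RHS: x^3 + 14 x + 12 = 2^3 + 14*2 + 12 mod 23 = 2
LHS = RHS

Yes, on the curve


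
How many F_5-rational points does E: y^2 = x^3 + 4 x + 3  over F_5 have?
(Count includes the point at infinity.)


For each x in F_5, count y with y^2 = x^3 + 4 x + 3 mod 5:
  x = 2: RHS = 4, y in [2, 3]  -> 2 point(s)
Affine points: 2. Add the point at infinity: total = 3.

#E(F_5) = 3


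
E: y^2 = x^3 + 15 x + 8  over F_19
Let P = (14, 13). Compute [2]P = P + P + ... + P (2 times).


k = 2 = 10_2 (binary, LSB first: 01)
Double-and-add from P = (14, 13):
  bit 0 = 0: acc unchanged = O
  bit 1 = 1: acc = O + (14, 6) = (14, 6)

2P = (14, 6)


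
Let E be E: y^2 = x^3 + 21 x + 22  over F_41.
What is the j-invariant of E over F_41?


Delta = -16(4 a^3 + 27 b^2) mod 41 = 4
-1728 * (4 a)^3 = -1728 * (4*21)^3 mod 41 = 34
j = 34 * 4^(-1) mod 41 = 29

j = 29 (mod 41)


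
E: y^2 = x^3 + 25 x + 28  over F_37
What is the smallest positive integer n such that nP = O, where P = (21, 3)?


Compute successive multiples of P until we hit O:
  1P = (21, 3)
  2P = (35, 9)
  3P = (28, 31)
  4P = (4, 28)
  5P = (2, 30)
  6P = (7, 18)
  7P = (16, 26)
  8P = (33, 30)
  ... (continuing to 18P)
  18P = O

ord(P) = 18


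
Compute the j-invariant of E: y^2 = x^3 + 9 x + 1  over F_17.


Delta = -16(4 a^3 + 27 b^2) mod 17 = 2
-1728 * (4 a)^3 = -1728 * (4*9)^3 mod 17 = 14
j = 14 * 2^(-1) mod 17 = 7

j = 7 (mod 17)


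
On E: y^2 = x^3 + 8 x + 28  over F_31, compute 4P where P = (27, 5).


k = 4 = 100_2 (binary, LSB first: 001)
Double-and-add from P = (27, 5):
  bit 0 = 0: acc unchanged = O
  bit 1 = 0: acc unchanged = O
  bit 2 = 1: acc = O + (23, 14) = (23, 14)

4P = (23, 14)


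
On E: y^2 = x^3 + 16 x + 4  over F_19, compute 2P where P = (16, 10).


Doubling: s = (3 x1^2 + a) / (2 y1)
s = (3*16^2 + 16) / (2*10) mod 19 = 5
x3 = s^2 - 2 x1 mod 19 = 5^2 - 2*16 = 12
y3 = s (x1 - x3) - y1 mod 19 = 5 * (16 - 12) - 10 = 10

2P = (12, 10)


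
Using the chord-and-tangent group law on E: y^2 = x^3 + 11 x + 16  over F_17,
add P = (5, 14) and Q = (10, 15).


P != Q, so use the chord formula.
s = (y2 - y1) / (x2 - x1) = (1) / (5) mod 17 = 7
x3 = s^2 - x1 - x2 mod 17 = 7^2 - 5 - 10 = 0
y3 = s (x1 - x3) - y1 mod 17 = 7 * (5 - 0) - 14 = 4

P + Q = (0, 4)


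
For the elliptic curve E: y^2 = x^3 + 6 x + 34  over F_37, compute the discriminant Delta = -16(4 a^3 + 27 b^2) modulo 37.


4 a^3 + 27 b^2 = 4*6^3 + 27*34^2 = 864 + 31212 = 32076
Delta = -16 * (32076) = -513216
Delta mod 37 = 11

Delta = 11 (mod 37)


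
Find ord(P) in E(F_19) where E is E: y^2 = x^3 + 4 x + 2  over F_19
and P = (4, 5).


Compute successive multiples of P until we hit O:
  1P = (4, 5)
  2P = (16, 1)
  3P = (16, 18)
  4P = (4, 14)
  5P = O

ord(P) = 5


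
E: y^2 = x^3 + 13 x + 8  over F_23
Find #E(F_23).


For each x in F_23, count y with y^2 = x^3 + 13 x + 8 mod 23:
  x = 0: RHS = 8, y in [10, 13]  -> 2 point(s)
  x = 4: RHS = 9, y in [3, 20]  -> 2 point(s)
  x = 6: RHS = 3, y in [7, 16]  -> 2 point(s)
  x = 8: RHS = 3, y in [7, 16]  -> 2 point(s)
  x = 9: RHS = 3, y in [7, 16]  -> 2 point(s)
  x = 12: RHS = 6, y in [11, 12]  -> 2 point(s)
  x = 14: RHS = 13, y in [6, 17]  -> 2 point(s)
  x = 15: RHS = 13, y in [6, 17]  -> 2 point(s)
  x = 17: RHS = 13, y in [6, 17]  -> 2 point(s)
  x = 18: RHS = 2, y in [5, 18]  -> 2 point(s)
Affine points: 20. Add the point at infinity: total = 21.

#E(F_23) = 21


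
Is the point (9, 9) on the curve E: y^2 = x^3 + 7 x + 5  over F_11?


Check whether y^2 = x^3 + 7 x + 5 (mod 11) for (x, y) = (9, 9).
LHS: y^2 = 9^2 mod 11 = 4
RHS: x^3 + 7 x + 5 = 9^3 + 7*9 + 5 mod 11 = 5
LHS != RHS

No, not on the curve


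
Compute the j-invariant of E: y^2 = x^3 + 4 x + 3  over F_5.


Delta = -16(4 a^3 + 27 b^2) mod 5 = 1
-1728 * (4 a)^3 = -1728 * (4*4)^3 mod 5 = 2
j = 2 * 1^(-1) mod 5 = 2

j = 2 (mod 5)


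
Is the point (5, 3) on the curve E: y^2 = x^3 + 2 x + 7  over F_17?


Check whether y^2 = x^3 + 2 x + 7 (mod 17) for (x, y) = (5, 3).
LHS: y^2 = 3^2 mod 17 = 9
RHS: x^3 + 2 x + 7 = 5^3 + 2*5 + 7 mod 17 = 6
LHS != RHS

No, not on the curve


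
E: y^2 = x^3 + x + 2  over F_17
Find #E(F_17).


For each x in F_17, count y with y^2 = x^3 + 1 x + 2 mod 17:
  x = 0: RHS = 2, y in [6, 11]  -> 2 point(s)
  x = 1: RHS = 4, y in [2, 15]  -> 2 point(s)
  x = 3: RHS = 15, y in [7, 10]  -> 2 point(s)
  x = 4: RHS = 2, y in [6, 11]  -> 2 point(s)
  x = 5: RHS = 13, y in [8, 9]  -> 2 point(s)
  x = 9: RHS = 9, y in [3, 14]  -> 2 point(s)
  x = 10: RHS = 9, y in [3, 14]  -> 2 point(s)
  x = 11: RHS = 1, y in [1, 16]  -> 2 point(s)
  x = 12: RHS = 8, y in [5, 12]  -> 2 point(s)
  x = 13: RHS = 2, y in [6, 11]  -> 2 point(s)
  x = 15: RHS = 9, y in [3, 14]  -> 2 point(s)
  x = 16: RHS = 0, y in [0]  -> 1 point(s)
Affine points: 23. Add the point at infinity: total = 24.

#E(F_17) = 24


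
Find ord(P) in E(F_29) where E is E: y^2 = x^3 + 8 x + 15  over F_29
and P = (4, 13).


Compute successive multiples of P until we hit O:
  1P = (4, 13)
  2P = (15, 28)
  3P = (26, 15)
  4P = (5, 8)
  5P = (16, 18)
  6P = (13, 5)
  7P = (11, 19)
  8P = (10, 15)
  ... (continuing to 32P)
  32P = O

ord(P) = 32


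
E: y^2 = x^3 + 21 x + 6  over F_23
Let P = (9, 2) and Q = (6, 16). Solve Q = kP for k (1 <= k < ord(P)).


Enumerate multiples of P until we hit Q = (6, 16):
  1P = (9, 2)
  2P = (14, 13)
  3P = (3, 2)
  4P = (11, 21)
  5P = (7, 17)
  6P = (0, 11)
  7P = (15, 4)
  8P = (17, 3)
  9P = (6, 7)
  10P = (21, 18)
  11P = (5, 11)
  12P = (4, 4)
  13P = (12, 13)
  14P = (18, 11)
  15P = (20, 10)
  16P = (20, 13)
  17P = (18, 12)
  18P = (12, 10)
  19P = (4, 19)
  20P = (5, 12)
  21P = (21, 5)
  22P = (6, 16)
Match found at i = 22.

k = 22


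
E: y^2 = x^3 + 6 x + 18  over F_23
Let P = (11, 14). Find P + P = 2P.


Doubling: s = (3 x1^2 + a) / (2 y1)
s = (3*11^2 + 6) / (2*14) mod 23 = 14
x3 = s^2 - 2 x1 mod 23 = 14^2 - 2*11 = 13
y3 = s (x1 - x3) - y1 mod 23 = 14 * (11 - 13) - 14 = 4

2P = (13, 4)


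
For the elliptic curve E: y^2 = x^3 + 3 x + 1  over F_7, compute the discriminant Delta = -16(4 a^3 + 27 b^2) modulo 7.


4 a^3 + 27 b^2 = 4*3^3 + 27*1^2 = 108 + 27 = 135
Delta = -16 * (135) = -2160
Delta mod 7 = 3

Delta = 3 (mod 7)


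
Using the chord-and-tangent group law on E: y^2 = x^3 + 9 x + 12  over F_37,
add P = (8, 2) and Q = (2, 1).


P != Q, so use the chord formula.
s = (y2 - y1) / (x2 - x1) = (36) / (31) mod 37 = 31
x3 = s^2 - x1 - x2 mod 37 = 31^2 - 8 - 2 = 26
y3 = s (x1 - x3) - y1 mod 37 = 31 * (8 - 26) - 2 = 32

P + Q = (26, 32)


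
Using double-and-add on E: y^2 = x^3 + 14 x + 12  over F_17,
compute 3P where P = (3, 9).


k = 3 = 11_2 (binary, LSB first: 11)
Double-and-add from P = (3, 9):
  bit 0 = 1: acc = O + (3, 9) = (3, 9)
  bit 1 = 1: acc = (3, 9) + (9, 0) = (3, 8)

3P = (3, 8)


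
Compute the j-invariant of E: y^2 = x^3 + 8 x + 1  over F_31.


Delta = -16(4 a^3 + 27 b^2) mod 31 = 1
-1728 * (4 a)^3 = -1728 * (4*8)^3 mod 31 = 8
j = 8 * 1^(-1) mod 31 = 8

j = 8 (mod 31)


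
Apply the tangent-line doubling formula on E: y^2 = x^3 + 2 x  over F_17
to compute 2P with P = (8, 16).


Doubling: s = (3 x1^2 + a) / (2 y1)
s = (3*8^2 + 2) / (2*16) mod 17 = 5
x3 = s^2 - 2 x1 mod 17 = 5^2 - 2*8 = 9
y3 = s (x1 - x3) - y1 mod 17 = 5 * (8 - 9) - 16 = 13

2P = (9, 13)


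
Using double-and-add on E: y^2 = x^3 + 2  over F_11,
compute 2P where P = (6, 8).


k = 2 = 10_2 (binary, LSB first: 01)
Double-and-add from P = (6, 8):
  bit 0 = 0: acc unchanged = O
  bit 1 = 1: acc = O + (4, 0) = (4, 0)

2P = (4, 0)


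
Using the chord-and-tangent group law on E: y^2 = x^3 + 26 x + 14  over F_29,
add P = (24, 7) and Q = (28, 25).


P != Q, so use the chord formula.
s = (y2 - y1) / (x2 - x1) = (18) / (4) mod 29 = 19
x3 = s^2 - x1 - x2 mod 29 = 19^2 - 24 - 28 = 19
y3 = s (x1 - x3) - y1 mod 29 = 19 * (24 - 19) - 7 = 1

P + Q = (19, 1)


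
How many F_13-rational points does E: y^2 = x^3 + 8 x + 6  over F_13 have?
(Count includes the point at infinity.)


For each x in F_13, count y with y^2 = x^3 + 8 x + 6 mod 13:
  x = 2: RHS = 4, y in [2, 11]  -> 2 point(s)
  x = 6: RHS = 10, y in [6, 7]  -> 2 point(s)
  x = 8: RHS = 10, y in [6, 7]  -> 2 point(s)
  x = 9: RHS = 1, y in [1, 12]  -> 2 point(s)
  x = 12: RHS = 10, y in [6, 7]  -> 2 point(s)
Affine points: 10. Add the point at infinity: total = 11.

#E(F_13) = 11


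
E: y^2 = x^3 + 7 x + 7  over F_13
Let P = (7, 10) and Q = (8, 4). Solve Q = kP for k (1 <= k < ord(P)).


Enumerate multiples of P until we hit Q = (8, 4):
  1P = (7, 10)
  2P = (2, 9)
  3P = (3, 9)
  4P = (12, 5)
  5P = (8, 4)
Match found at i = 5.

k = 5


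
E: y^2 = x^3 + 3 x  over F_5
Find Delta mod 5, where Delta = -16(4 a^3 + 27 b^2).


4 a^3 + 27 b^2 = 4*3^3 + 27*0^2 = 108 + 0 = 108
Delta = -16 * (108) = -1728
Delta mod 5 = 2

Delta = 2 (mod 5)


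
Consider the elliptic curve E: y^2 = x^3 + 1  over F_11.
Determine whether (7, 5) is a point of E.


Check whether y^2 = x^3 + 0 x + 1 (mod 11) for (x, y) = (7, 5).
LHS: y^2 = 5^2 mod 11 = 3
RHS: x^3 + 0 x + 1 = 7^3 + 0*7 + 1 mod 11 = 3
LHS = RHS

Yes, on the curve
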